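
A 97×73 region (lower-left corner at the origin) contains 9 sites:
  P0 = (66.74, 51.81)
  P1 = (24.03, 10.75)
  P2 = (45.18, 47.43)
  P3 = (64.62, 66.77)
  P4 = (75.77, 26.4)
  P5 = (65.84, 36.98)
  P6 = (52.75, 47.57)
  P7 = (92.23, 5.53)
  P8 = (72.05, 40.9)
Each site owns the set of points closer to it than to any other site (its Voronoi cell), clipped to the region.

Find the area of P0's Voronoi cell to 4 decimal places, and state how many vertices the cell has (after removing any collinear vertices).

1. box [0,97]×[0,73]: [(0, 0) (97, 0) (97, 73) (0, 73)]
2. ⊥bis P0·P1 via (45.385,31.28): [(75.4566, 0) (97, 0) (97, 73) (5.2768, 73)]  |A|=4134.2336
3. ⊥bis P0·P2 via (55.96,49.62): [(63.5176, 12.4188) (75.4566, 0) (97, 0) (97, 73) (51.2103, 73)]  |A|=2742.8793
4. ⊥bis P0·P3 via (65.68,59.29): [(54.3225, 57.6805) (63.5176, 12.4188) (75.4566, 0) (97, 0) (97, 63.7284)]  |A|=2194.297
5. ⊥bis P0·P4 via (71.255,39.105): [(54.3225, 57.6805) (58.9822, 34.7436) (97, 48.254) (97, 63.7284)]  |A|=797.6865
6. ⊥bis P0·P5 via (66.29,44.395): [(54.3225, 57.6805) (56.9058, 44.9645) (83.2453, 43.366) (97, 48.254) (97, 63.7284)]  |A|=664.739
7. ⊥bis P0·P6 via (59.745,49.69): [(57.1997, 58.0882) (61.2572, 44.7004) (83.2453, 43.366) (97, 48.254) (97, 63.7284)]  |A|=617.3266
8. ⊥bis P0·P7 via (79.485,28.67): [(57.1997, 58.0882) (61.2572, 44.7004) (83.2453, 43.366) (97, 48.254) (97, 63.7284)]  |A|=617.3266
9. ⊥bis P0·P8 via (69.395,46.355): [(57.1997, 58.0882) (61.2572, 44.7004) (65.4702, 44.4448) (97, 59.7906) (97, 63.7284)]  |A|=384.5922
10. canonical 5-gon: [(57.1997, 58.0882) (61.2572, 44.7004) (65.4702, 44.4448) (97, 59.7906) (97, 63.7284)]
11. shoelace: 384.5922

Area of P0's cell: 384.5922 (5 vertices)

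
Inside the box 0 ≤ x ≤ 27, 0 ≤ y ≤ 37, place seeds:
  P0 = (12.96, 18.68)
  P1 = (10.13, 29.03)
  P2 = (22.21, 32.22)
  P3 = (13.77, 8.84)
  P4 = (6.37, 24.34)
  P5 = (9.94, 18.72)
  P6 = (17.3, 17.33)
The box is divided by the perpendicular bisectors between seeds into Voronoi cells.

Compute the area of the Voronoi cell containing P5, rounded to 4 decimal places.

Area of P5's cell: 98.2621

1. box [0,27]×[0,37]: [(0, 0) (27, 0) (27, 37) (0, 37)]
2. ⊥bis P5·P0 via (11.45,18.7): [(0, 0) (11.2023, 0) (11.6924, 37) (0, 37)]  |A|=423.552
3. ⊥bis P5·P1 via (10.035,23.875): [(0, 24.0599) (0, 0) (11.2023, 0) (11.5182, 23.8477)]  |A|=272.1379
4. ⊥bis P5·P2 via (16.075,25.47): [(0, 24.0599) (0, 0) (11.2023, 0) (11.5182, 23.8477)]  |A|=272.1379
5. ⊥bis P5·P3 via (11.855,13.78): [(0, 24.0599) (0, 9.1844) (11.3824, 13.5968) (11.5182, 23.8477)]  |A|=143.7098
6. ⊥bis P5·P4 via (8.155,21.53): [(0, 16.3497) (0, 9.1844) (11.3824, 13.5968) (11.5158, 23.6649)]  |A|=98.2621
7. ⊥bis P5·P6 via (13.62,18.025): [(0, 16.3497) (0, 9.1844) (11.3824, 13.5968) (11.5158, 23.6649)]  |A|=98.2621
8. canonical 4-gon: [(0, 16.3497) (0, 9.1844) (11.3824, 13.5968) (11.5158, 23.6649)]
9. shoelace: 98.2621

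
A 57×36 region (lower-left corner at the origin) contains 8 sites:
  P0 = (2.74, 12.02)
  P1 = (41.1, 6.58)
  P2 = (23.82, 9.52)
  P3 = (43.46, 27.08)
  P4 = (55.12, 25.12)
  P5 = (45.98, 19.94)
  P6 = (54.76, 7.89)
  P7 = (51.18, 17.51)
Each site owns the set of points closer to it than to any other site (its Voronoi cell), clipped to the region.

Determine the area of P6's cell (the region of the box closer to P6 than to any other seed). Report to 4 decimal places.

1. box [0,57]×[0,36]: [(0, 0) (57, 0) (57, 36) (0, 36)]
2. ⊥bis P6·P0 via (28.75,9.955): [(27.9596, 0) (57, 0) (57, 36) (30.8178, 36)]  |A|=994.0063
3. ⊥bis P6·P1 via (47.93,7.235): [(48.6238, 0) (57, 0) (57, 36) (45.1714, 36)]  |A|=363.6853
4. ⊥bis P6·P2 via (39.29,8.705): [(48.6238, 0) (57, 0) (57, 36) (45.1714, 36)]  |A|=363.6853
5. ⊥bis P6·P3 via (49.11,17.485): [(47.0626, 16.2794) (48.6238, 0) (57, 0) (57, 22.131)]  |A|=178.1414
6. ⊥bis P6·P4 via (54.94,16.505): [(47.7025, 16.6562) (47.0626, 16.2794) (48.6238, 0) (57, 0) (57, 16.462)]  |A|=151.7875
7. ⊥bis P6·P5 via (50.37,13.915): [(53.9529, 16.5256) (47.4906, 11.817) (48.6238, 0) (57, 0) (57, 16.462)]  |A|=135.1417
8. ⊥bis P6·P7 via (52.97,12.7): [(47.5976, 10.7007) (48.6238, 0) (57, 0) (57, 14.1997)]  |A|=111.571
9. canonical 4-gon: [(47.5976, 10.7007) (48.6238, 0) (57, 0) (57, 14.1997)]
10. shoelace: 111.571

Area of P6's cell: 111.5710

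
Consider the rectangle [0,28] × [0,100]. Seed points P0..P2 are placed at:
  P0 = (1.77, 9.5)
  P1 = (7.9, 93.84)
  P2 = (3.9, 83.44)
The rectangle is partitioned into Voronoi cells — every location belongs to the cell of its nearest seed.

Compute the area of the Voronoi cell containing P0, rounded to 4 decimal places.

Area of P0's cell: 1292.1543

1. box [0,28]×[0,100]: [(0, 0) (28, 0) (28, 100) (0, 100)]
2. ⊥bis P0·P1 via (4.835,51.67): [(0, 52.0214) (0, 0) (28, 0) (28, 49.9863)]  |A|=1428.1083
3. ⊥bis P0·P2 via (2.835,46.47): [(0, 46.5517) (0, 0) (28, 0) (28, 45.7451)]  |A|=1292.1543
4. canonical 4-gon: [(0, 46.5517) (0, 0) (28, 0) (28, 45.7451)]
5. shoelace: 1292.1543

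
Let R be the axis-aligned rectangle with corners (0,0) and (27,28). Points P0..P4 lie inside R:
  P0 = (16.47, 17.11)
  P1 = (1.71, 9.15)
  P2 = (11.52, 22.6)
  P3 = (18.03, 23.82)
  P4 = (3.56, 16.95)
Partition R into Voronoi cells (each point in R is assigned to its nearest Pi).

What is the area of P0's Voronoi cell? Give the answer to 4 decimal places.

Area of P0's cell: 292.0558

1. box [0,27]×[0,28]: [(0, 0) (27, 0) (27, 28) (0, 28)]
2. ⊥bis P0·P1 via (9.09,13.13): [(16.1709, 0) (27, 0) (27, 28) (1.0707, 28)]  |A|=514.6172
3. ⊥bis P0·P2 via (13.995,19.855): [(8.2545, 14.6792) (16.1709, 0) (27, 0) (27, 28) (23.0285, 28)]  |A|=368.3688
4. ⊥bis P0·P3 via (17.25,20.465): [(15.2001, 20.9416) (8.2545, 14.6792) (16.1709, 0) (27, 0) (27, 18.1982)]  |A|=296.5228
5. ⊥bis P0·P4 via (10.015,17.03): [(15.2001, 20.9416) (10.0244, 16.2749) (10.0862, 11.2827) (16.1709, 0) (27, 0) (27, 18.1982)]  |A|=292.0558
6. canonical 6-gon: [(15.2001, 20.9416) (10.0244, 16.2749) (10.0862, 11.2827) (16.1709, 0) (27, 0) (27, 18.1982)]
7. shoelace: 292.0558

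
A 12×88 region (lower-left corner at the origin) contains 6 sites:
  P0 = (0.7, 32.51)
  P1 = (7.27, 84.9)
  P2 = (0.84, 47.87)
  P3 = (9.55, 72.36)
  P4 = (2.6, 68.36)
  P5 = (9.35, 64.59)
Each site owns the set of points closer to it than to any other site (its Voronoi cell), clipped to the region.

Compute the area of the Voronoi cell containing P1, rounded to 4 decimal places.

Area of P1's cell: 116.7815

1. box [0,12]×[0,88]: [(0, 0) (12, 0) (12, 88) (0, 88)]
2. ⊥bis P1·P0 via (3.985,58.705): [(0, 59.2047) (12, 57.6999) (12, 88) (0, 88)]  |A|=354.5723
3. ⊥bis P1·P2 via (4.055,66.385): [(0, 67.0891) (12, 65.0054) (12, 88) (0, 88)]  |A|=263.4328
4. ⊥bis P1·P3 via (8.41,78.63): [(0, 77.1009) (12, 79.2827) (12, 88) (0, 88)]  |A|=117.6982
5. ⊥bis P1·P4 via (4.935,76.63): [(0, 78.0234) (1.9874, 77.4622) (12, 79.2827) (12, 88) (0, 88)]  |A|=116.7815
6. ⊥bis P1·P5 via (8.31,74.745): [(0, 78.0234) (1.9874, 77.4622) (12, 79.2827) (12, 88) (0, 88)]  |A|=116.7815
7. canonical 5-gon: [(0, 78.0234) (1.9874, 77.4622) (12, 79.2827) (12, 88) (0, 88)]
8. shoelace: 116.7815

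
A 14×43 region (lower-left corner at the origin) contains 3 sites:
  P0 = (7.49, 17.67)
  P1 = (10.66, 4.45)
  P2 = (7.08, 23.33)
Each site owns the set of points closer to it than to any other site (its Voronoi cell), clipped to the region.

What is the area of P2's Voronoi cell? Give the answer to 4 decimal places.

Area of P2's cell: 315.2890

1. box [0,14]×[0,43]: [(0, 0) (14, 0) (14, 43) (0, 43)]
2. ⊥bis P2·P0 via (7.285,20.5): [(0, 19.9723) (14, 20.9864) (14, 43) (0, 43)]  |A|=315.289
3. ⊥bis P2·P1 via (8.87,13.89): [(0, 19.9723) (14, 20.9864) (14, 43) (0, 43)]  |A|=315.289
4. canonical 4-gon: [(0, 19.9723) (14, 20.9864) (14, 43) (0, 43)]
5. shoelace: 315.289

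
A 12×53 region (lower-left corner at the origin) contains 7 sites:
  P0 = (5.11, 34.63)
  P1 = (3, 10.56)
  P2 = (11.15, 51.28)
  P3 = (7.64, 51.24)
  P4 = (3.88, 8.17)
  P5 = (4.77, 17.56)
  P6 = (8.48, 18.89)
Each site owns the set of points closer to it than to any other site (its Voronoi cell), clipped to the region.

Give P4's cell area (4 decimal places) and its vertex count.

1. box [0,12]×[0,53]: [(0, 0) (12, 0) (12, 53) (0, 53)]
2. ⊥bis P4·P0 via (4.495,21.4): [(0, 21.609) (0, 0) (12, 0) (12, 21.0511)]  |A|=255.9605
3. ⊥bis P4·P1 via (3.44,9.365): [(0, 8.0984) (0, 0) (12, 0) (12, 12.5168)]  |A|=123.6911
4. ⊥bis P4·P2 via (7.515,29.725): [(0, 8.0984) (0, 0) (12, 0) (12, 12.5168)]  |A|=123.6911
5. ⊥bis P4·P3 via (5.76,29.705): [(0, 8.0984) (0, 0) (12, 0) (12, 12.5168)]  |A|=123.6911
6. ⊥bis P4·P5 via (4.325,12.865): [(11.1809, 12.2152) (0, 8.0984) (0, 0) (12, 0) (12, 12.1376)]  |A|=123.5358
7. ⊥bis P4·P6 via (6.18,13.53): [(10.1385, 11.8314) (0, 8.0984) (0, 0) (12, 0) (12, 11.0326)]  |A|=122.3097
8. canonical 5-gon: [(10.1385, 11.8314) (0, 8.0984) (0, 0) (12, 0) (12, 11.0326)]
9. shoelace: 122.3097

Area of P4's cell: 122.3097 (5 vertices)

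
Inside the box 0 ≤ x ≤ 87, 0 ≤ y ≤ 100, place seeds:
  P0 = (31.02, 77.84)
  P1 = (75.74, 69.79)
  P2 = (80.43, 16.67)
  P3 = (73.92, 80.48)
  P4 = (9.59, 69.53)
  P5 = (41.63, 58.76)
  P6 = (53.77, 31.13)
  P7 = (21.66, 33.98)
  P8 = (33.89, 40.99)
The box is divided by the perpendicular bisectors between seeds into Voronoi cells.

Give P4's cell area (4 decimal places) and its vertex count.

1. box [0,87]×[0,100]: [(0, 0) (87, 0) (87, 100) (0, 100)]
2. ⊥bis P4·P0 via (20.305,73.685): [(0, 0) (48.8781, 0) (10.1007, 100) (0, 100)]  |A|=2948.9431
3. ⊥bis P4·P1 via (42.665,69.66): [(0, 0) (42.9388, 0) (42.878, 15.4733) (10.1007, 100) (0, 100)]  |A|=2902.9924
4. ⊥bis P4·P2 via (45.01,43.1): [(0, 0) (12.8493, 0) (36.5576, 31.7725) (10.1007, 100) (0, 100)]  |A|=2376.5789
5. ⊥bis P4·P3 via (41.755,75.005): [(0, 0) (12.8493, 0) (36.5576, 31.7725) (10.1007, 100) (0, 100)]  |A|=2376.5789
6. ⊥bis P4·P5 via (25.61,64.145): [(0, 0) (4.0482, 0) (24.8644, 61.927) (10.1007, 100) (0, 100)]  |A|=1560.8494
7. ⊥bis P4·P6 via (31.68,50.33): [(0, 13.8815) (14.2098, 30.2302) (24.8644, 61.927) (10.1007, 100) (0, 100)]  |A|=1401.0347
8. ⊥bis P4·P7 via (15.625,51.755): [(0, 46.45) (22.195, 53.9857) (24.8644, 61.927) (10.1007, 100) (0, 100)]  |A|=936.0994
9. ⊥bis P4·P8 via (21.74,55.26): [(0, 46.45) (18.9489, 52.8835) (22.9776, 56.3137) (24.8644, 61.927) (10.1007, 100) (0, 100)]  |A|=932.752
10. canonical 6-gon: [(0, 46.45) (18.9489, 52.8835) (22.9776, 56.3137) (24.8644, 61.927) (10.1007, 100) (0, 100)]
11. shoelace: 932.752

Area of P4's cell: 932.7520 (6 vertices)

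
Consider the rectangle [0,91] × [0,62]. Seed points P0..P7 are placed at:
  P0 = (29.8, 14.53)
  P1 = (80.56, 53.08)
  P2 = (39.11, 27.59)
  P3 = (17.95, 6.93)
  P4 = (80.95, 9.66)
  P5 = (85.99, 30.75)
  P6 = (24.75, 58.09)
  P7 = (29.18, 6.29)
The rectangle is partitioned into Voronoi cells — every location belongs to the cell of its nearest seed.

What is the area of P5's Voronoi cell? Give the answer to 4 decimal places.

1. box [0,91]×[0,62]: [(0, 0) (91, 0) (91, 62) (0, 62)]
2. ⊥bis P5·P0 via (57.895,22.64): [(64.4303, 0) (91, 0) (91, 62) (46.5332, 62)]  |A|=2202.13
3. ⊥bis P5·P1 via (83.275,41.915): [(54.3606, 34.8839) (64.4303, 0) (91, 0) (91, 43.7935)]  |A|=1265.7091
4. ⊥bis P5·P2 via (62.55,29.17): [(62.039, 36.751) (64.5162, 0) (91, 0) (91, 43.7935)]  |A|=1120.8046
5. ⊥bis P5·P3 via (51.97,18.84): [(62.039, 36.751) (64.5162, 0) (91, 0) (91, 43.7935)]  |A|=1120.8046
6. ⊥bis P5·P4 via (83.47,20.205): [(62.039, 36.751) (62.8217, 25.1394) (91, 18.4055) (91, 43.7935)]  |A|=528.5928
7. ⊥bis P5·P6 via (55.37,44.42): [(62.039, 36.751) (62.8217, 25.1394) (91, 18.4055) (91, 43.7935)]  |A|=528.5928
8. ⊥bis P5·P7 via (57.585,18.52): [(62.039, 36.751) (62.8217, 25.1394) (91, 18.4055) (91, 43.7935)]  |A|=528.5928
9. canonical 4-gon: [(62.039, 36.751) (62.8217, 25.1394) (91, 18.4055) (91, 43.7935)]
10. shoelace: 528.5928

Area of P5's cell: 528.5928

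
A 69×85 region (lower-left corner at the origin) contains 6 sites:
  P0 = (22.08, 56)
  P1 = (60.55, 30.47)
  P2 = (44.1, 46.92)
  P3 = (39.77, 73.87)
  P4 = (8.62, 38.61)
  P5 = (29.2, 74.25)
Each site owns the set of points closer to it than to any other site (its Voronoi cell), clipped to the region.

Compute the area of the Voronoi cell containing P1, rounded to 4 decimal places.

1. box [0,69]×[0,85]: [(0, 0) (69, 0) (69, 85) (0, 85)]
2. ⊥bis P1·P0 via (41.315,43.235): [(12.6228, 0) (69, 0) (69, 84.9523)]  |A|=2394.6863
3. ⊥bis P1·P2 via (52.325,38.695): [(13.63, 0) (69, 0) (69, 55.37)]  |A|=1532.9184
4. ⊥bis P1·P3 via (50.16,52.17): [(13.63, 0) (69, 0) (69, 55.37)]  |A|=1532.9184
5. ⊥bis P1·P4 via (34.585,34.54): [(32.0597, 18.4297) (29.1709, 0) (69, 0) (69, 55.37)]  |A|=1389.7115
6. ⊥bis P1·P5 via (44.875,52.36): [(32.0597, 18.4297) (29.1709, 0) (69, 0) (69, 55.37)]  |A|=1389.7115
7. canonical 4-gon: [(32.0597, 18.4297) (29.1709, 0) (69, 0) (69, 55.37)]
8. shoelace: 1389.7115

Area of P1's cell: 1389.7115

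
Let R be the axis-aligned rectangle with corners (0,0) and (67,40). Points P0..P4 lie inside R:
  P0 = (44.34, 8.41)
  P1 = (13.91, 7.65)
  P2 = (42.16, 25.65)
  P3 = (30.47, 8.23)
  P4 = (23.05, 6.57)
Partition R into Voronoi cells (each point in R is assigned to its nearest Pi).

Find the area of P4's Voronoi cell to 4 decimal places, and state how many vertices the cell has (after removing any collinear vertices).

Area of P4's cell: 166.4243 (4 vertices)

1. box [0,67]×[0,40]: [(0, 0) (67, 0) (67, 40) (0, 40)]
2. ⊥bis P4·P0 via (33.695,7.49): [(0, 0) (34.3423, 0) (30.8853, 40) (0, 40)]  |A|=1304.5527
3. ⊥bis P4·P1 via (18.48,7.11): [(17.6399, 0) (34.3423, 0) (30.8853, 40) (22.3663, 40)]  |A|=504.4284
4. ⊥bis P4·P2 via (32.605,16.11): [(20.9257, 27.8077) (17.6399, 0) (34.3423, 0) (32.9827, 15.7317)]  |A|=318.8577
5. ⊥bis P4·P3 via (26.76,7.4): [(22.5608, 26.17) (20.9257, 27.8077) (17.6399, 0) (28.4155, 0)]  |A|=166.4243
6. canonical 4-gon: [(22.5608, 26.17) (20.9257, 27.8077) (17.6399, 0) (28.4155, 0)]
7. shoelace: 166.4243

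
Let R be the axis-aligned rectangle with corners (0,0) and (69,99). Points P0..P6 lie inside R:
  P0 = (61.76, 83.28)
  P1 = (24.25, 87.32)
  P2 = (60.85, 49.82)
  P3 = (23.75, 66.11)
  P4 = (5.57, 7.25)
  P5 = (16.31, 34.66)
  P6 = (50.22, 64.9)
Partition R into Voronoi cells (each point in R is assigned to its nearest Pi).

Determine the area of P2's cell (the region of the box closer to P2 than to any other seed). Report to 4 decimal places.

1. box [0,69]×[0,99]: [(0, 0) (69, 0) (69, 99) (0, 99)]
2. ⊥bis P2·P0 via (61.305,66.55): [(0, 68.2173) (0, 0) (69, 0) (69, 66.3407)]  |A|=4642.2514
3. ⊥bis P2·P1 via (42.55,68.57): [(41.0449, 67.101) (0, 27.0412) (0, 0) (69, 0) (69, 66.3407)]  |A|=3797.2175
4. ⊥bis P2·P3 via (42.3,57.965): [(46.2493, 66.9595) (16.8485, 0) (69, 0) (69, 66.3407)]  |A|=2500.6657
5. ⊥bis P2·P4 via (33.21,28.535): [(46.2493, 66.9595) (30.7694, 31.7043) (55.1842, 0) (69, 0) (69, 66.3407)]  |A|=1892.962
6. ⊥bis P2·P5 via (38.58,42.24): [(46.2493, 66.9595) (37.1894, 46.3257) (51.1931, 5.1827) (55.1842, 0) (69, 0) (69, 66.3407)]  |A|=1658.5162
7. ⊥bis P2·P6 via (55.535,57.36): [(68.3022, 66.3597) (37.7103, 44.7952) (51.1931, 5.1827) (55.1842, 0) (69, 0) (69, 66.3407)]  |A|=1399.2556
8. canonical 6-gon: [(68.3022, 66.3597) (37.7103, 44.7952) (51.1931, 5.1827) (55.1842, 0) (69, 0) (69, 66.3407)]
9. shoelace: 1399.2556

Area of P2's cell: 1399.2556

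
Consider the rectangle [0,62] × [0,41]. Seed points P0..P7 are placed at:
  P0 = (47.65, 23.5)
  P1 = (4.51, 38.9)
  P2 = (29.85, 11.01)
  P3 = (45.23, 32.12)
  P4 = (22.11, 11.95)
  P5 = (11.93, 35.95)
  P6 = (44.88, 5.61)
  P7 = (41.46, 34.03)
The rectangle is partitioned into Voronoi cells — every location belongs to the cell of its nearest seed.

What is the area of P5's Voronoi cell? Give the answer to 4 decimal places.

1. box [0,62]×[0,41]: [(0, 0) (62, 0) (62, 41) (0, 41)]
2. ⊥bis P5·P0 via (29.79,29.725): [(0, 0) (19.4295, 0) (33.7198, 41) (0, 41)]  |A|=1089.5619
3. ⊥bis P5·P1 via (8.22,37.425): [(0, 16.7496) (0, 0) (19.4295, 0) (33.7198, 41) (9.6413, 41)]  |A|=972.6589
4. ⊥bis P5·P2 via (20.89,23.48): [(0, 16.7496) (0, 8.47) (29.8597, 29.9249) (33.7198, 41) (9.6413, 41)]  |A|=555.4891
5. ⊥bis P5·P3 via (28.58,34.035): [(0, 16.7496) (0, 8.47) (27.9494, 28.5524) (29.3811, 41) (9.6413, 41)]  |A|=520.5564
6. ⊥bis P5·P4 via (17.02,23.95): [(0, 16.7496) (0, 16.7307) (27.9535, 28.5876) (29.3811, 41) (9.6413, 41)]  |A|=404.6475
7. ⊥bis P5·P6 via (28.405,20.78): [(0, 16.7496) (0, 16.7307) (27.9535, 28.5876) (29.3811, 41) (9.6413, 41)]  |A|=404.6475
8. ⊥bis P5·P7 via (26.695,34.99): [(0, 16.7496) (0, 16.7307) (26.2312, 27.8571) (27.0858, 41) (9.6413, 41)]  |A|=379.3968
9. canonical 5-gon: [(0, 16.7496) (0, 16.7307) (26.2312, 27.8571) (27.0858, 41) (9.6413, 41)]
10. shoelace: 379.3968

Area of P5's cell: 379.3968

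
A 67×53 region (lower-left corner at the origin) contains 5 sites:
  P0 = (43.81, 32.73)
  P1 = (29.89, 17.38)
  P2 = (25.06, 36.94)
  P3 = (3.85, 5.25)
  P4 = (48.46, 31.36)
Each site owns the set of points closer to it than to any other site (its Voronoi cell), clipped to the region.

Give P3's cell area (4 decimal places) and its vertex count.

Area of P3's cell: 431.1099 (4 vertices)

1. box [0,67]×[0,53]: [(0, 0) (67, 0) (67, 53) (0, 53)]
2. ⊥bis P3·P0 via (23.83,18.99): [(0, 0) (36.8892, 0) (0.4417, 53) (0, 53)]  |A|=989.2697
3. ⊥bis P3·P1 via (16.87,11.315): [(0, 47.5306) (0, 0) (22.1408, 0)]  |A|=526.1817
4. ⊥bis P3·P2 via (14.455,21.095): [(11.3445, 23.1769) (0, 30.7697) (0, 0) (22.1408, 0)]  |A|=431.1099
5. ⊥bis P3·P4 via (26.155,18.305): [(11.3445, 23.1769) (0, 30.7697) (0, 0) (22.1408, 0)]  |A|=431.1099
6. canonical 4-gon: [(11.3445, 23.1769) (0, 30.7697) (0, 0) (22.1408, 0)]
7. shoelace: 431.1099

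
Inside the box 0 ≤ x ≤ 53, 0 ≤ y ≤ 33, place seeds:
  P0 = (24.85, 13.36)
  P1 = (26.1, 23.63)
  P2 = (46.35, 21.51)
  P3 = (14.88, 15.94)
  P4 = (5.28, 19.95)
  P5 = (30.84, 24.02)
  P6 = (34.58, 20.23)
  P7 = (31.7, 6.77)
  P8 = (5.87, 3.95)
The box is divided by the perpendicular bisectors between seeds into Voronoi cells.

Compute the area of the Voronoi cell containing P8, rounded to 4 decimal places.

1. box [0,53]×[0,33]: [(0, 0) (53, 0) (53, 33) (0, 33)]
2. ⊥bis P8·P0 via (15.36,8.655): [(0, 0) (19.651, 0) (3.2901, 33) (0, 33)]  |A|=378.5287
3. ⊥bis P8·P1 via (15.985,13.79): [(0, 30.2217) (0, 0) (19.651, 0) (9.5186, 20.4371)]  |A|=344.6394
4. ⊥bis P8·P2 via (26.11,12.73): [(0, 30.2217) (0, 0) (19.651, 0) (9.5186, 20.4371)]  |A|=344.6394
5. ⊥bis P8·P3 via (10.375,9.945): [(0, 17.7414) (0, 0) (19.651, 0) (17.3007, 4.7406)]  |A|=200.0482
6. ⊥bis P8·P4 via (5.575,11.95): [(7.6071, 12.0249) (0, 11.7444) (0, 0) (19.651, 0) (17.3007, 4.7406)]  |A|=177.2383
7. ⊥bis P8·P5 via (18.355,13.985): [(7.6071, 12.0249) (0, 11.7444) (0, 0) (19.651, 0) (17.3007, 4.7406)]  |A|=177.2383
8. ⊥bis P8·P6 via (20.225,12.09): [(7.6071, 12.0249) (0, 11.7444) (0, 0) (19.651, 0) (17.3007, 4.7406)]  |A|=177.2383
9. ⊥bis P8·P7 via (18.785,5.36): [(7.6071, 12.0249) (0, 11.7444) (0, 0) (19.3702, 0) (19.2909, 0.7264) (17.3007, 4.7406)]  |A|=177.1363
10. canonical 6-gon: [(7.6071, 12.0249) (0, 11.7444) (0, 0) (19.3702, 0) (19.2909, 0.7264) (17.3007, 4.7406)]
11. shoelace: 177.1363

Area of P8's cell: 177.1363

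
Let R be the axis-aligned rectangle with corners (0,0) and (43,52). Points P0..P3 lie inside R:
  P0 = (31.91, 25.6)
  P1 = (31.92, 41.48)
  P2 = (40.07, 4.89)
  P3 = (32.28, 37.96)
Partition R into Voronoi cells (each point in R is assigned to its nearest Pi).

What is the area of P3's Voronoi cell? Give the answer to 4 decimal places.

Area of P3's cell: 281.1660

1. box [0,43]×[0,52]: [(0, 0) (43, 0) (43, 52) (0, 52)]
2. ⊥bis P3·P0 via (32.095,31.78): [(0, 32.7408) (43, 31.4536) (43, 52) (0, 52)]  |A|=855.8219
3. ⊥bis P3·P1 via (32.1,39.72): [(0, 36.437) (0, 32.7408) (43, 31.4536) (43, 40.8348)]  |A|=281.166
4. ⊥bis P3·P2 via (36.175,21.425): [(0, 36.437) (0, 32.7408) (43, 31.4536) (43, 40.8348)]  |A|=281.166
5. canonical 4-gon: [(0, 36.437) (0, 32.7408) (43, 31.4536) (43, 40.8348)]
6. shoelace: 281.166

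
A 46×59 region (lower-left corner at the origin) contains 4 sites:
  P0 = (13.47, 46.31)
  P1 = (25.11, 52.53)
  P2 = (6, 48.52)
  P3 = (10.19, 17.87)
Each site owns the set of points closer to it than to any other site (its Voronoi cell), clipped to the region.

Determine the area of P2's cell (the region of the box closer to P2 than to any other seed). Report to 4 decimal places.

Area of P2's cell: 245.1630

1. box [0,46]×[0,59]: [(0, 0) (46, 0) (46, 59) (0, 59)]
2. ⊥bis P2·P0 via (9.735,47.415): [(0, 14.5098) (13.1624, 59) (0, 59)]  |A|=292.7993
3. ⊥bis P2·P1 via (15.555,50.525): [(0, 14.5098) (13.1624, 59) (0, 59)]  |A|=292.7993
4. ⊥bis P2·P3 via (8.095,33.195): [(0, 32.0884) (5.4198, 32.8293) (13.1624, 59) (0, 59)]  |A|=245.163
5. canonical 4-gon: [(0, 32.0884) (5.4198, 32.8293) (13.1624, 59) (0, 59)]
6. shoelace: 245.163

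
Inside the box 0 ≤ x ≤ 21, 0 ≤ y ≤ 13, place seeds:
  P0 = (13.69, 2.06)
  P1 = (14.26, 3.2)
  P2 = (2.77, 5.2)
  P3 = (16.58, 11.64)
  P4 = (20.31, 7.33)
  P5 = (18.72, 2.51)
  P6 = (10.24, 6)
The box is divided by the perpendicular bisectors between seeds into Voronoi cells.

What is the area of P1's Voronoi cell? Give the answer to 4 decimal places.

1. box [0,21]×[0,13]: [(0, 0) (21, 0) (21, 13) (0, 13)]
2. ⊥bis P1·P0 via (13.975,2.63): [(0, 9.6175) (19.235, 0) (21, 0) (21, 13) (0, 13)]  |A|=180.5037
3. ⊥bis P1·P2 via (8.515,4.2): [(8.7007, 5.2671) (19.235, 0) (21, 0) (21, 13) (10.0468, 13)]  |A|=126.9434
4. ⊥bis P1·P3 via (15.42,7.42): [(9.3652, 9.0844) (8.7007, 5.2671) (19.235, 0) (21, 0) (21, 5.8862)]  |A|=64.1148
5. ⊥bis P1·P4 via (17.285,5.265): [(15.9049, 7.2867) (9.3652, 9.0844) (8.7007, 5.2671) (19.235, 0) (20.8791, 0)]  |A|=48.6791
6. ⊥bis P1·P5 via (16.49,2.855): [(16.9408, 5.7692) (15.9049, 7.2867) (9.3652, 9.0844) (8.7007, 5.2671) (16.2771, 1.4789)]  |A|=37.1007
7. ⊥bis P1·P6 via (12.25,4.6): [(16.9408, 5.7692) (15.9049, 7.2867) (14.4079, 7.6982) (11.6779, 3.7786) (16.2771, 1.4789)]  |A|=19.149
8. canonical 5-gon: [(16.9408, 5.7692) (15.9049, 7.2867) (14.4079, 7.6982) (11.6779, 3.7786) (16.2771, 1.4789)]
9. shoelace: 19.149

Area of P1's cell: 19.1490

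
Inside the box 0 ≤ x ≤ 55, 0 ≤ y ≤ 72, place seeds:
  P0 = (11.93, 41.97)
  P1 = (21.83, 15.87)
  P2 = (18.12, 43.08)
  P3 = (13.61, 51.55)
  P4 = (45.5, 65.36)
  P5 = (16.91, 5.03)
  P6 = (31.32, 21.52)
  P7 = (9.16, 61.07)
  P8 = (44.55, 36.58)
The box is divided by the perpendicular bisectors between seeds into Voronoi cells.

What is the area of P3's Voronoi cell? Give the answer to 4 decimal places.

Area of P3's cell: 252.6651

1. box [0,55]×[0,72]: [(0, 0) (55, 0) (55, 72) (0, 72)]
2. ⊥bis P3·P0 via (12.77,46.76): [(0, 48.9994) (55, 39.3543) (55, 72) (0, 72)]  |A|=1530.2722
3. ⊥bis P3·P1 via (17.72,33.71): [(0, 48.9994) (47.7435, 40.6269) (55, 42.2986) (55, 72) (0, 72)]  |A|=1519.5897
4. ⊥bis P3·P2 via (15.865,47.315): [(0, 48.9994) (14.3141, 46.4892) (55, 68.1531) (55, 72) (0, 72)]  |A|=944.4202
5. ⊥bis P3·P4 via (29.555,58.455): [(0, 48.9994) (14.3141, 46.4892) (30.91, 55.326) (23.6893, 72) (0, 72)]  |A|=637.0472
6. ⊥bis P3·P5 via (15.26,28.29): [(0, 48.9994) (14.3141, 46.4892) (30.91, 55.326) (23.6893, 72) (0, 72)]  |A|=637.0472
7. ⊥bis P3·P6 via (22.465,36.535): [(0, 48.9994) (14.3141, 46.4892) (30.91, 55.326) (23.6893, 72) (0, 72)]  |A|=637.0472
8. ⊥bis P3·P7 via (11.385,56.31): [(0, 50.9882) (0, 48.9994) (14.3141, 46.4892) (30.91, 55.326) (27.2687, 63.7346)]  |A|=252.6651
9. ⊥bis P3·P8 via (29.08,44.065): [(0, 50.9882) (0, 48.9994) (14.3141, 46.4892) (30.91, 55.326) (27.2687, 63.7346)]  |A|=252.6651
10. canonical 5-gon: [(0, 50.9882) (0, 48.9994) (14.3141, 46.4892) (30.91, 55.326) (27.2687, 63.7346)]
11. shoelace: 252.6651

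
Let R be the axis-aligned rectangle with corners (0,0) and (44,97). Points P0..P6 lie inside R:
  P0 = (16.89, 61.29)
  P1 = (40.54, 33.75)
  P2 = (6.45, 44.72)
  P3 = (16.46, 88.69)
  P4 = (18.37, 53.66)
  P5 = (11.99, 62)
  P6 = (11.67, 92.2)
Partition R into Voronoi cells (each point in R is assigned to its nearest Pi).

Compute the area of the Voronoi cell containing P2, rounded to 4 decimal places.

1. box [0,44]×[0,97]: [(0, 0) (44, 0) (44, 97) (0, 97)]
2. ⊥bis P2·P0 via (11.67,53.005): [(0, 60.3577) (0, 0) (44, 0) (44, 32.6353)]  |A|=2045.8477
3. ⊥bis P2·P1 via (23.495,39.235): [(25.1858, 44.4893) (0, 60.3577) (0, 0) (10.8694, 0)]  |A|=1001.8644
4. ⊥bis P2·P3 via (11.455,66.705): [(25.1858, 44.4893) (0, 60.3577) (0, 0) (10.8694, 0)]  |A|=1001.8644
5. ⊥bis P2·P4 via (12.41,49.19): [(22.4085, 35.8587) (7.6484, 55.5389) (0, 60.3577) (0, 0) (10.8694, 0)]  |A|=910.8407
6. ⊥bis P2·P5 via (9.22,53.36): [(22.4085, 35.8587) (9.3023, 53.3336) (0, 56.3159) (0, 0) (10.8694, 0)]  |A|=887.5936
7. ⊥bis P2·P6 via (9.06,68.46): [(22.4085, 35.8587) (9.3023, 53.3336) (0, 56.3159) (0, 0) (10.8694, 0)]  |A|=887.5936
8. canonical 5-gon: [(22.4085, 35.8587) (9.3023, 53.3336) (0, 56.3159) (0, 0) (10.8694, 0)]
9. shoelace: 887.5936

Area of P2's cell: 887.5936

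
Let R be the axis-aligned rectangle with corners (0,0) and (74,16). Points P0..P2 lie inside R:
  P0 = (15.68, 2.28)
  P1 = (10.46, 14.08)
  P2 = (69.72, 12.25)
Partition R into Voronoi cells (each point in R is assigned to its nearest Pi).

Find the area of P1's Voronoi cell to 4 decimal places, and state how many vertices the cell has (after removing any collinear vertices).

1. box [0,74]×[0,16]: [(0, 0) (74, 0) (74, 16) (0, 16)]
2. ⊥bis P1·P0 via (13.07,8.18): [(0, 2.3982) (30.7474, 16) (0, 16)]  |A|=209.1102
3. ⊥bis P1·P2 via (40.09,13.165): [(0, 2.3982) (30.7474, 16) (0, 16)]  |A|=209.1102
4. canonical 3-gon: [(0, 2.3982) (30.7474, 16) (0, 16)]
5. shoelace: 209.1102

Area of P1's cell: 209.1102 (3 vertices)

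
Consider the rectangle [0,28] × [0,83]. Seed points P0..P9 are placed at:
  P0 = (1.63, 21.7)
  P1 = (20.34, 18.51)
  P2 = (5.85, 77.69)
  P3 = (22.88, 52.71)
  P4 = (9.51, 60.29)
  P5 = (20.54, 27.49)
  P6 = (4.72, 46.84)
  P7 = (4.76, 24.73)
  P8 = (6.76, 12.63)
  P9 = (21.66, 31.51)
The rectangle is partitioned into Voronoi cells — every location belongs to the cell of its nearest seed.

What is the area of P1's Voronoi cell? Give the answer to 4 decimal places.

1. box [0,28]×[0,83]: [(0, 0) (28, 0) (28, 83) (0, 83)]
2. ⊥bis P1·P0 via (10.985,20.105): [(7.5572, 0) (28, 0) (28, 83) (21.7084, 83)]  |A|=1109.4789
3. ⊥bis P1·P2 via (13.095,48.1): [(15.8741, 48.7804) (7.5572, 0) (28, 0) (28, 51.7494)]  |A|=812.3603
4. ⊥bis P1·P3 via (21.61,35.61): [(13.7284, 36.1954) (7.5572, 0) (28, 0) (28, 35.1354)]  |A|=620.6881
5. ⊥bis P1·P4 via (14.925,39.4): [(13.7284, 36.1954) (7.5572, 0) (28, 0) (28, 35.1354)]  |A|=620.6881
6. ⊥bis P1·P5 via (20.44,23): [(11.5125, 23.1988) (7.5572, 0) (28, 0) (28, 22.8316)]  |A|=425.3434
7. ⊥bis P1·P6 via (12.53,32.675): [(11.5125, 23.1988) (7.5572, 0) (28, 0) (28, 22.8316)]  |A|=425.3434
8. ⊥bis P1·P7 via (12.55,21.62): [(13.1656, 23.162) (10.2693, 15.9072) (7.5572, 0) (28, 0) (28, 22.8316)]  |A|=419.2935
9. ⊥bis P1·P8 via (13.55,15.57): [(13.1656, 23.162) (11.7731, 19.6739) (20.2916, 0) (28, 0) (28, 22.8316)]  |A|=287.1725
10. ⊥bis P1·P9 via (21,25.01): [(13.1656, 23.162) (11.7731, 19.6739) (20.2916, 0) (28, 0) (28, 22.8316)]  |A|=287.1725
11. canonical 5-gon: [(13.1656, 23.162) (11.7731, 19.6739) (20.2916, 0) (28, 0) (28, 22.8316)]
12. shoelace: 287.1725

Area of P1's cell: 287.1725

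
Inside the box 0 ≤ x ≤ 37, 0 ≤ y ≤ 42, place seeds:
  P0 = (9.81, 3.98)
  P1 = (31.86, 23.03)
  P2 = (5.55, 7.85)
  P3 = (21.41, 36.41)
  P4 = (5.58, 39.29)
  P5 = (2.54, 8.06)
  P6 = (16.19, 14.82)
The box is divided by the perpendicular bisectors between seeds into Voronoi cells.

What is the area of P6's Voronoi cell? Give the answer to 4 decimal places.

1. box [0,37]×[0,42]: [(0, 0) (37, 0) (37, 42) (0, 42)]
2. ⊥bis P6·P0 via (13,9.4): [(0, 17.0513) (28.9712, 0) (37, 0) (37, 42) (0, 42)]  |A|=1307.0022
3. ⊥bis P6·P1 via (24.025,18.925): [(0, 17.0513) (28.9712, 0) (33.9404, 0) (11.9353, 42) (0, 42)]  |A|=716.3916
4. ⊥bis P6·P2 via (10.87,11.335): [(0, 27.9285) (11.5964, 10.2261) (28.9712, 0) (33.9404, 0) (11.9353, 42) (0, 42)]  |A|=653.3232
5. ⊥bis P6·P3 via (18.8,25.615): [(0, 30.1604) (0, 27.9285) (11.5964, 10.2261) (28.9712, 0) (33.9404, 0) (20.7694, 25.1388)]  |A|=429.7516
6. ⊥bis P6·P4 via (10.885,27.055): [(11.5864, 27.3591) (2.8535, 23.5726) (11.5964, 10.2261) (28.9712, 0) (33.9404, 0) (20.7694, 25.1388)]  |A|=392.3994
7. ⊥bis P6·P5 via (9.365,11.44): [(11.5864, 27.3591) (3.2676, 23.7521) (4.915, 20.4255) (11.5964, 10.2261) (28.9712, 0) (33.9404, 0) (20.7694, 25.1388)]  |A|=391.5628
8. canonical 7-gon: [(11.5864, 27.3591) (3.2676, 23.7521) (4.915, 20.4255) (11.5964, 10.2261) (28.9712, 0) (33.9404, 0) (20.7694, 25.1388)]
9. shoelace: 391.5628

Area of P6's cell: 391.5628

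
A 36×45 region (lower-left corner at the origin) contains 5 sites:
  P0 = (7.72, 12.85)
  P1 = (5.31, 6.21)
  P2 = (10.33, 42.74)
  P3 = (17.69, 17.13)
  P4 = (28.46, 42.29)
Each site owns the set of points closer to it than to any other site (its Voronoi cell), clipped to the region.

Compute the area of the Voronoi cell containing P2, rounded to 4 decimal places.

1. box [0,36]×[0,45]: [(0, 0) (36, 0) (36, 45) (0, 45)]
2. ⊥bis P2·P0 via (9.025,27.795): [(0, 28.5831) (36, 25.4395) (36, 45) (0, 45)]  |A|=647.5931
3. ⊥bis P2·P1 via (7.82,24.475): [(0, 28.5831) (36, 25.4395) (36, 45) (0, 45)]  |A|=647.5931
4. ⊥bis P2·P3 via (14.01,29.935): [(0, 28.5831) (7.1372, 27.9598) (36, 36.2547) (36, 45) (0, 45)]  |A|=491.5159
5. ⊥bis P2·P4 via (19.395,42.515): [(0, 28.5831) (7.1372, 27.9598) (19.1192, 31.4033) (19.4567, 45) (0, 45)]  |A|=305.2346
6. canonical 5-gon: [(0, 28.5831) (7.1372, 27.9598) (19.1192, 31.4033) (19.4567, 45) (0, 45)]
7. shoelace: 305.2346

Area of P2's cell: 305.2346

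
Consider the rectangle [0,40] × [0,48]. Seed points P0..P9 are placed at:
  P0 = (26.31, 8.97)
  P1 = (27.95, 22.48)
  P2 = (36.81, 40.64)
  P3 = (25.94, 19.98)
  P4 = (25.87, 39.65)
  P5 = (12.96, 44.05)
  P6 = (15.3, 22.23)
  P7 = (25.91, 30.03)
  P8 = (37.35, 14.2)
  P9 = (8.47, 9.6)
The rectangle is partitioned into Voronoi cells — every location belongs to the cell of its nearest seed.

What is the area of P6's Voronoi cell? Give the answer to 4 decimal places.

Area of P6's cell: 300.1774

1. box [0,40]×[0,48]: [(0, 0) (40, 0) (40, 48) (0, 48)]
2. ⊥bis P6·P0 via (20.805,15.6): [(0, 0) (2.017, 0) (40, 31.5379) (40, 48) (0, 48)]  |A|=1321.0472
3. ⊥bis P6·P1 via (21.625,22.355): [(0, 0) (2.017, 0) (21.7431, 16.3789) (21.1182, 48) (0, 48)]  |A|=872.2424
4. ⊥bis P6·P2 via (26.055,31.435): [(0, 0) (2.017, 0) (21.7431, 16.3789) (21.3366, 36.9479) (11.8773, 48) (0, 48)]  |A|=821.177
5. ⊥bis P6·P3 via (20.62,21.105): [(0, 0) (2.017, 0) (19.1685, 14.2412) (21.5617, 25.5582) (21.3366, 36.9479) (11.8773, 48) (0, 48)]  |A|=809.1669
6. ⊥bis P6·P4 via (20.585,30.94): [(0, 43.4304) (0, 0) (2.017, 0) (19.1685, 14.2412) (21.5617, 25.5582) (21.4659, 30.4055)]  |A|=625.4053
7. ⊥bis P6·P5 via (14.13,33.14): [(16.5343, 33.3978) (0, 31.6247) (0, 0) (2.017, 0) (19.1685, 14.2412) (21.5617, 25.5582) (21.4659, 30.4055)]  |A|=527.8052
8. ⊥bis P6·P7 via (20.605,26.13): [(15.355, 33.2714) (0, 31.6247) (0, 0) (2.017, 0) (19.1685, 14.2412) (21.4419, 24.9916)]  |A|=508.8351
9. ⊥bis P6·P8 via (26.325,18.215): [(15.355, 33.2714) (0, 31.6247) (0, 0) (2.017, 0) (19.1685, 14.2412) (21.4419, 24.9916)]  |A|=508.8351
10. ⊥bis P6·P9 via (11.885,15.915): [(15.355, 33.2714) (0, 31.6247) (0, 22.3421) (17.5166, 12.8696) (19.1685, 14.2412) (21.4419, 24.9916)]  |A|=300.1774
11. canonical 6-gon: [(15.355, 33.2714) (0, 31.6247) (0, 22.3421) (17.5166, 12.8696) (19.1685, 14.2412) (21.4419, 24.9916)]
12. shoelace: 300.1774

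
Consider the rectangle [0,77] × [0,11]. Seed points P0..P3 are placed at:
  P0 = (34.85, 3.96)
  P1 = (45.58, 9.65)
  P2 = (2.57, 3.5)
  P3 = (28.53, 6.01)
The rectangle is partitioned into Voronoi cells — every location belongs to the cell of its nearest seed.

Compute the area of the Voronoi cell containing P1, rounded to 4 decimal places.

Area of P1's cell: 397.0227

1. box [0,77]×[0,11]: [(0, 0) (77, 0) (77, 11) (0, 11)]
2. ⊥bis P1·P0 via (40.215,6.805): [(43.8236, 0) (77, 0) (77, 11) (37.9904, 11)]  |A|=397.0227
3. ⊥bis P1·P2 via (24.075,6.575): [(43.8236, 0) (77, 0) (77, 11) (37.9904, 11)]  |A|=397.0227
4. ⊥bis P1·P3 via (37.055,7.83): [(43.8236, 0) (77, 0) (77, 11) (37.9904, 11)]  |A|=397.0227
5. canonical 4-gon: [(43.8236, 0) (77, 0) (77, 11) (37.9904, 11)]
6. shoelace: 397.0227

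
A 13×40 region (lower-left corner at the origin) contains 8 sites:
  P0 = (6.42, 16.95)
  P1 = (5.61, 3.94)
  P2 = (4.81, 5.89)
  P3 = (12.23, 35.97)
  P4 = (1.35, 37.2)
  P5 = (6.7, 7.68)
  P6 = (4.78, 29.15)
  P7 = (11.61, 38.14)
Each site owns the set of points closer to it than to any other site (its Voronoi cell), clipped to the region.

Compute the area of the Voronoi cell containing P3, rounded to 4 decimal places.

1. box [0,13]×[0,40]: [(0, 0) (13, 0) (13, 40) (0, 40)]
2. ⊥bis P3·P0 via (9.325,26.46): [(0, 29.3085) (13, 25.3374) (13, 40) (0, 40)]  |A|=164.8017
3. ⊥bis P3·P1 via (8.92,19.955): [(0, 29.3085) (13, 25.3374) (13, 40) (0, 40)]  |A|=164.8017
4. ⊥bis P3·P2 via (8.52,20.93): [(0, 29.3085) (13, 25.3374) (13, 40) (0, 40)]  |A|=164.8017
5. ⊥bis P3·P4 via (6.79,36.585): [(5.7682, 27.5465) (13, 25.3374) (13, 40) (7.1761, 40)]  |A|=89.2828
6. ⊥bis P3·P5 via (9.465,21.825): [(5.7682, 27.5465) (13, 25.3374) (13, 40) (7.1761, 40)]  |A|=89.2828
7. ⊥bis P3·P6 via (8.505,32.56): [(6.5735, 34.6699) (13, 27.6498) (13, 40) (7.1761, 40)]  |A|=55.2054
8. ⊥bis P3·P7 via (11.92,37.055): [(6.6737, 35.5561) (6.5735, 34.6699) (13, 27.6498) (13, 37.3636)]  |A|=33.9253
9. canonical 4-gon: [(6.6737, 35.5561) (6.5735, 34.6699) (13, 27.6498) (13, 37.3636)]
10. shoelace: 33.9253

Area of P3's cell: 33.9253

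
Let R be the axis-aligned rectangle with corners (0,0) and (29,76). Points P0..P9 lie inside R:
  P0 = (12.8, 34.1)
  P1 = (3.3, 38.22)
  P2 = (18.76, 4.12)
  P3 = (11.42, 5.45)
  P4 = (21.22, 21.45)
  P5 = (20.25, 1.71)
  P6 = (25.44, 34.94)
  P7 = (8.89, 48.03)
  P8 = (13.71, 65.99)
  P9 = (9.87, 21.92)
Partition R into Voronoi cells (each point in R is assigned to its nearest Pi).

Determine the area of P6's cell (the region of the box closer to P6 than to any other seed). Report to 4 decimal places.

Area of P6's cell: 218.2587

1. box [0,29]×[0,76]: [(0, 0) (29, 0) (29, 76) (0, 76)]
2. ⊥bis P6·P0 via (19.12,34.52): [(21.4141, 0) (29, 0) (29, 76) (16.3634, 76)]  |A|=768.4562
3. ⊥bis P6·P1 via (14.37,36.58): [(17.5546, 58.0759) (21.4141, 0) (29, 0) (29, 76) (20.21, 76)]  |A|=733.9829
4. ⊥bis P6·P2 via (22.1,19.53): [(17.5546, 58.0759) (20.0872, 19.9663) (29, 18.0345) (29, 76) (20.21, 76)]  |A|=577.8824
5. ⊥bis P6·P3 via (18.43,20.195): [(17.5546, 58.0759) (20.0872, 19.9663) (29, 18.0345) (29, 76) (20.21, 76)]  |A|=577.8824
6. ⊥bis P6·P4 via (23.33,28.195): [(17.5546, 58.0759) (19.4599, 29.4057) (29, 26.4213) (29, 76) (20.21, 76)]  |A|=496.4168
7. ⊥bis P6·P5 via (22.845,18.325): [(17.5546, 58.0759) (19.4599, 29.4057) (29, 26.4213) (29, 76) (20.21, 76)]  |A|=496.4168
8. ⊥bis P6·P7 via (17.165,41.485): [(18.5415, 43.2253) (19.4599, 29.4057) (29, 26.4213) (29, 56.4483)]  |A|=221.5691
9. ⊥bis P6·P8 via (19.575,50.465): [(26.2672, 52.9932) (18.5415, 43.2253) (19.4599, 29.4057) (29, 26.4213) (29, 54.0256)]  |A|=218.2587
10. ⊥bis P6·P9 via (17.655,28.43): [(26.2672, 52.9932) (18.5415, 43.2253) (19.4599, 29.4057) (29, 26.4213) (29, 54.0256)]  |A|=218.2587
11. canonical 5-gon: [(26.2672, 52.9932) (18.5415, 43.2253) (19.4599, 29.4057) (29, 26.4213) (29, 54.0256)]
12. shoelace: 218.2587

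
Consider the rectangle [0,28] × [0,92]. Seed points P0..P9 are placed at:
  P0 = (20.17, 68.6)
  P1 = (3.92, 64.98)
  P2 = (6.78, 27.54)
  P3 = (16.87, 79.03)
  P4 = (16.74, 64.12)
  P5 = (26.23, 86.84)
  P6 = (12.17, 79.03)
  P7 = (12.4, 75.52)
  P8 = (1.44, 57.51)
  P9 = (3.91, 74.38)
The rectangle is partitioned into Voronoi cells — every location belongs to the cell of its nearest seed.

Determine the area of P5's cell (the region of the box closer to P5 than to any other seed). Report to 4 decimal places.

1. box [0,28]×[0,92]: [(0, 0) (28, 0) (28, 92) (0, 92)]
2. ⊥bis P5·P0 via (23.2,77.72): [(0, 85.4279) (28, 76.1253) (28, 92) (0, 92)]  |A|=314.2558
3. ⊥bis P5·P1 via (15.075,75.91): [(0, 91.2953) (8.5239, 82.5959) (28, 76.1253) (28, 92) (0, 92)]  |A|=289.249
4. ⊥bis P5·P2 via (16.505,57.19): [(0, 91.2953) (8.5239, 82.5959) (28, 76.1253) (28, 92) (0, 92)]  |A|=289.249
5. ⊥bis P5·P3 via (21.55,82.935): [(26.9375, 76.4783) (28, 76.1253) (28, 92) (13.9861, 92)]  |A|=117.193
6. ⊥bis P5·P4 via (21.485,75.48): [(26.9375, 76.4783) (28, 76.1253) (28, 92) (13.9861, 92)]  |A|=117.193
7. ⊥bis P5·P6 via (19.2,82.935): [(14.52, 91.3602) (26.9375, 76.4783) (28, 76.1253) (28, 92) (14.1646, 92)]  |A|=117.1359
8. ⊥bis P5·P7 via (19.315,81.18): [(14.52, 91.3602) (26.9375, 76.4783) (28, 76.1253) (28, 92) (14.1646, 92)]  |A|=117.1359
9. ⊥bis P5·P8 via (13.835,72.175): [(14.52, 91.3602) (26.9375, 76.4783) (28, 76.1253) (28, 92) (14.1646, 92)]  |A|=117.1359
10. ⊥bis P5·P9 via (15.07,80.61): [(14.52, 91.3602) (26.9375, 76.4783) (28, 76.1253) (28, 92) (14.1646, 92)]  |A|=117.1359
11. canonical 5-gon: [(14.52, 91.3602) (26.9375, 76.4783) (28, 76.1253) (28, 92) (14.1646, 92)]
12. shoelace: 117.1359

Area of P5's cell: 117.1359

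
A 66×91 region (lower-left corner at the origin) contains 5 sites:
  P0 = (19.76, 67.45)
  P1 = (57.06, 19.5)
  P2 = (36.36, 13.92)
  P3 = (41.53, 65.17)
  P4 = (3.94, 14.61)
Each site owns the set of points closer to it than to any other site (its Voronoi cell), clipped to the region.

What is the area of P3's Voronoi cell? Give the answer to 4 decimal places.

1. box [0,66]×[0,91]: [(0, 0) (66, 0) (66, 91) (0, 91)]
2. ⊥bis P3·P0 via (30.645,66.31): [(23.7003, 0) (66, 0) (66, 91) (33.2308, 91)]  |A|=3415.6357
3. ⊥bis P3·P1 via (49.295,42.335): [(27.3526, 34.8735) (66, 48.0155) (66, 91) (33.2308, 91)]  |A|=1750.2284
4. ⊥bis P3·P2 via (38.945,39.545): [(27.9579, 40.6534) (40.5995, 39.3781) (66, 48.0155) (66, 91) (33.2308, 91)]  |A|=1713.3095
5. ⊥bis P3·P4 via (22.735,39.89): [(27.9579, 40.6534) (40.5995, 39.3781) (66, 48.0155) (66, 91) (33.2308, 91)]  |A|=1713.3095
6. canonical 5-gon: [(27.9579, 40.6534) (40.5995, 39.3781) (66, 48.0155) (66, 91) (33.2308, 91)]
7. shoelace: 1713.3095

Area of P3's cell: 1713.3095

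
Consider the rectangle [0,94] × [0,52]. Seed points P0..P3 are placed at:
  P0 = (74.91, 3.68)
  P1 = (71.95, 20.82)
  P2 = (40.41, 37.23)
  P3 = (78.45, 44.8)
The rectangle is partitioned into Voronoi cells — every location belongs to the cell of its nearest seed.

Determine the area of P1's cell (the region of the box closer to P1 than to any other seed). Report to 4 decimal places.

1. box [0,94]×[0,52]: [(0, 0) (94, 0) (94, 52) (0, 52)]
2. ⊥bis P1·P0 via (73.43,12.25): [(0, 0) (2.4959, 0) (94, 15.8023) (94, 52) (0, 52)]  |A|=4165.0101
3. ⊥bis P1·P2 via (56.18,29.025): [(44.8875, 7.3208) (94, 15.8023) (94, 52) (68.1337, 52)]  |A|=1466.7208
4. ⊥bis P1·P3 via (75.2,32.81): [(60.2567, 36.8605) (44.8875, 7.3208) (94, 15.8023) (94, 27.7141)]  |A|=861.1766
5. canonical 4-gon: [(60.2567, 36.8605) (44.8875, 7.3208) (94, 15.8023) (94, 27.7141)]
6. shoelace: 861.1766

Area of P1's cell: 861.1766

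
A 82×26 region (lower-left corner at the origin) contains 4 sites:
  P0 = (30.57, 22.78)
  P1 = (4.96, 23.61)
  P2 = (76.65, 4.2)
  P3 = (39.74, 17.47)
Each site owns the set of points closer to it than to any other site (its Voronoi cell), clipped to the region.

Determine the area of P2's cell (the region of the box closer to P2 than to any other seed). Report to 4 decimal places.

Area of P2's cell: 598.6924

1. box [0,82]×[0,26]: [(0, 0) (82, 0) (82, 26) (0, 26)]
2. ⊥bis P2·P0 via (53.61,13.49): [(48.1707, 0) (82, 0) (82, 26) (58.6542, 26)]  |A|=743.2769
3. ⊥bis P2·P1 via (40.805,13.905): [(48.1707, 0) (82, 0) (82, 26) (58.6542, 26)]  |A|=743.2769
4. ⊥bis P2·P3 via (58.195,10.835): [(54.2996, 0) (82, 0) (82, 26) (63.6472, 26)]  |A|=598.6924
5. canonical 4-gon: [(54.2996, 0) (82, 0) (82, 26) (63.6472, 26)]
6. shoelace: 598.6924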